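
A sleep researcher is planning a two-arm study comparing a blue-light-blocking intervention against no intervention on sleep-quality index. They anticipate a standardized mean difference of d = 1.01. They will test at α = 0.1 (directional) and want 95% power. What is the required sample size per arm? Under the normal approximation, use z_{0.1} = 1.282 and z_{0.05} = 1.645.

n = 17 per group

For two independent groups with equal n: n = 2·((z_{α} + z_β) / d)².
z_{α} + z_β = 1.282 + 1.645 = 2.927.
n = 2 × (2.927 / 1.01)² = 2 × 2.898² = 2 × 8.40 = 16.8.
Round up to the next whole participant.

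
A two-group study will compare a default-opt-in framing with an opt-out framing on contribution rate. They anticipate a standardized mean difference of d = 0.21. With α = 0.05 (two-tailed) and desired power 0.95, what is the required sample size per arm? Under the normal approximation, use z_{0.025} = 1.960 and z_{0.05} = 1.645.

n = 590 per group

For two independent groups with equal n: n = 2·((z_{α/2} + z_β) / d)².
z_{α/2} + z_β = 1.960 + 1.645 = 3.605.
n = 2 × (3.605 / 0.21)² = 2 × 17.167² = 2 × 294.69 = 589.4.
Round up to the next whole participant.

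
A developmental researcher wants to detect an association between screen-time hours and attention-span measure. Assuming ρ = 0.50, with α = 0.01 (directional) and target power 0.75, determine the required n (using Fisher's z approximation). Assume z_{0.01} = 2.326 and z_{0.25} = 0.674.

Fisher's z: C = ½·ln((1+r)/(1−r)) = ½·ln(3.0000) = 0.5493.
n = ((z_{α} + z_β)/C)² + 3.
(2.326 + 0.674) / 0.5493 = 3.000 / 0.5493 = 5.461.
n = 5.461² + 3 = 29.83 + 3 = 32.8.
Round up.

n = 33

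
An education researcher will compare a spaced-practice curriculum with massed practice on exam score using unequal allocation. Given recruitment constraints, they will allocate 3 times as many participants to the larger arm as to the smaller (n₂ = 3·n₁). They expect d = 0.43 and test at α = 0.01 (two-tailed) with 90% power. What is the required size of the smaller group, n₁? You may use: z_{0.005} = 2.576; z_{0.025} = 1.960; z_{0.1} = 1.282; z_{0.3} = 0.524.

n₁ = 108

With allocation ratio k = n₂/n₁ = 3, Var(x̄₁−x̄₂) = σ²(1/n₁ + 1/(k·n₁)) = σ²·(k+1)/(k·n₁).
So n₁ = (1 + 1/k)·((z_{α/2} + z_β)/d)² = 1.333 × (3.858/0.43)².
n₁ = 1.333 × 80.50 = 107.3.
Round up: n₁ = 108, giving n₂ = 3 × 108 = 324.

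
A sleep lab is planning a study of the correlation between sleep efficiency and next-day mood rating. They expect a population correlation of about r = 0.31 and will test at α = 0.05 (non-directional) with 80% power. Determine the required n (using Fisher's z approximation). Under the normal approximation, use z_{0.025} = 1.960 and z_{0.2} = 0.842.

Fisher's z: C = ½·ln((1+r)/(1−r)) = ½·ln(1.8986) = 0.3205.
n = ((z_{α/2} + z_β)/C)² + 3.
(1.960 + 0.842) / 0.3205 = 2.802 / 0.3205 = 8.743.
n = 8.743² + 3 = 76.43 + 3 = 79.4.
Round up.

n = 80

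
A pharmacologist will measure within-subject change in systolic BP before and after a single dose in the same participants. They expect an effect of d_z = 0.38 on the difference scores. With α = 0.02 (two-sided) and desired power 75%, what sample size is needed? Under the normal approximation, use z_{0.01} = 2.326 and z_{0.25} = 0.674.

n = 63 pairs

For a paired (one-sample on differences) test: n = ((z_{α/2} + z_β) / d)².
z_{α/2} + z_β = 2.326 + 0.674 = 3.000.
n = (3.000 / 0.38)² = 7.895² = 62.33.
Round up.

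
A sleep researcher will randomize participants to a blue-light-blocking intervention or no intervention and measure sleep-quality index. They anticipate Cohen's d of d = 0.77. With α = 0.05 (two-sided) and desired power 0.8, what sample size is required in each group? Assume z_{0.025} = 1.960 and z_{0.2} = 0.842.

For two independent groups with equal n: n = 2·((z_{α/2} + z_β) / d)².
z_{α/2} + z_β = 1.960 + 0.842 = 2.802.
n = 2 × (2.802 / 0.77)² = 2 × 3.639² = 2 × 13.24 = 26.5.
Round up to the next whole participant.

n = 27 per group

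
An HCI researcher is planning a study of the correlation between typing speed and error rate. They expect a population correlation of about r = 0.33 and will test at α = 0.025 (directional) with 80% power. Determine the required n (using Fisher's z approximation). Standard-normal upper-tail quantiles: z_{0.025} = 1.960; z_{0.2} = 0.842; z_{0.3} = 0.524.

n = 70

Fisher's z: C = ½·ln((1+r)/(1−r)) = ½·ln(1.9851) = 0.3428.
n = ((z_{α} + z_β)/C)² + 3.
(1.960 + 0.842) / 0.3428 = 2.802 / 0.3428 = 8.174.
n = 8.174² + 3 = 66.81 + 3 = 69.8.
Round up.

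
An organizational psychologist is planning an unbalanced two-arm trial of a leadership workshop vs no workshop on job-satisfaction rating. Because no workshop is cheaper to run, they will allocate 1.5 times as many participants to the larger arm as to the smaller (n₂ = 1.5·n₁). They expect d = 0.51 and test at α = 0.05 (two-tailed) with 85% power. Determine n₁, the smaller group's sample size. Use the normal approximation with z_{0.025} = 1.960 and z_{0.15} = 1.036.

With allocation ratio k = n₂/n₁ = 1.5, Var(x̄₁−x̄₂) = σ²(1/n₁ + 1/(k·n₁)) = σ²·(k+1)/(k·n₁).
So n₁ = (1 + 1/k)·((z_{α/2} + z_β)/d)² = 1.667 × (2.996/0.51)².
n₁ = 1.667 × 34.51 = 57.5.
Round up: n₁ = 58, giving n₂ = 1.5 × 58 = 87.

n₁ = 58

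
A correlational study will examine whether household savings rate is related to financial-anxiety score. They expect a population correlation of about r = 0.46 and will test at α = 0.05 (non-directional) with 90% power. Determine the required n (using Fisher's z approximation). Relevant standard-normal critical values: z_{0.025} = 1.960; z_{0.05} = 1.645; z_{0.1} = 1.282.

Fisher's z: C = ½·ln((1+r)/(1−r)) = ½·ln(2.7037) = 0.4973.
n = ((z_{α/2} + z_β)/C)² + 3.
(1.960 + 1.282) / 0.4973 = 3.242 / 0.4973 = 6.519.
n = 6.519² + 3 = 42.50 + 3 = 45.5.
Round up.

n = 46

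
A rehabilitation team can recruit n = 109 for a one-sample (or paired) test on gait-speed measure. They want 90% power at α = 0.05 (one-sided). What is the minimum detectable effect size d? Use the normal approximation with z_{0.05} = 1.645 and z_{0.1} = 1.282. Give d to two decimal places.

For a single sample (or paired design) of n = 109: d_min = (z_{α} + z_β)/√n.
z-sum = 1.645 + 1.282 = 2.927.
d_min = 2.927 / √109 = 2.927 / 10.440 = 0.280.

d_min ≈ 0.28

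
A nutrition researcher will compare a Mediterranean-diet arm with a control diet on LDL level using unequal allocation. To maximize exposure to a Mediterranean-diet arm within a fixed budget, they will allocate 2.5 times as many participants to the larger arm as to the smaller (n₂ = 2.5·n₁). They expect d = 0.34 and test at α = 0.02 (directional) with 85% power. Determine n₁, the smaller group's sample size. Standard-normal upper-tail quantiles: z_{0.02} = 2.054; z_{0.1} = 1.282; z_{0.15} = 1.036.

With allocation ratio k = n₂/n₁ = 2.5, Var(x̄₁−x̄₂) = σ²(1/n₁ + 1/(k·n₁)) = σ²·(k+1)/(k·n₁).
So n₁ = (1 + 1/k)·((z_{α} + z_β)/d)² = 1.400 × (3.090/0.34)².
n₁ = 1.400 × 82.60 = 115.6.
Round up: n₁ = 116, giving n₂ = 2.5 × 116 = 290.

n₁ = 116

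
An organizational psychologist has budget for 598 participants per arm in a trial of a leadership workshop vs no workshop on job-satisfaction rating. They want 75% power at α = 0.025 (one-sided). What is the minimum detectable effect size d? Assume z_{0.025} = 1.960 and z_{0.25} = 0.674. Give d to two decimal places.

d_min ≈ 0.15

For two independent groups of n = 598 each: d_min = (z_{α} + z_β)·√(2/n).
z-sum = 1.960 + 0.674 = 2.634.
d_min = 2.634 × √(2/598) = 2.634 × 0.0578 = 0.152.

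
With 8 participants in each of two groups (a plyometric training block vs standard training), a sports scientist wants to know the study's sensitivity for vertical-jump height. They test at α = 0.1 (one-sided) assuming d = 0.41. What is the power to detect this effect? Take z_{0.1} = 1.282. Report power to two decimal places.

For two equal groups, power = Φ(d·√(n/2) − z_{α}).
d·√(n/2) = 0.41 × √(8/2) = 0.41 × 2.000 = 0.820.
z_β = 0.820 − 1.282 = -0.462.
Power = Φ(-0.462) = 0.322.

power ≈ 0.32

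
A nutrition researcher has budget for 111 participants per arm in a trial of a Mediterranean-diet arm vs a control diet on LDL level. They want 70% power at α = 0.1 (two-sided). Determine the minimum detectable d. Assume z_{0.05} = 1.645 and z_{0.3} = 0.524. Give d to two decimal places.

d_min ≈ 0.29

For two independent groups of n = 111 each: d_min = (z_{α/2} + z_β)·√(2/n).
z-sum = 1.645 + 0.524 = 2.169.
d_min = 2.169 × √(2/111) = 2.169 × 0.1342 = 0.291.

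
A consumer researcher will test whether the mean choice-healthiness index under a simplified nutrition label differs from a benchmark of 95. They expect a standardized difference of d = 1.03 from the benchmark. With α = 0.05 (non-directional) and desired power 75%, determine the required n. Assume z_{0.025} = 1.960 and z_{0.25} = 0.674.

n = 7

For a one-sample test: n = ((z_{α/2} + z_β) / d)².
z_{α/2} + z_β = 1.960 + 0.674 = 2.634.
n = (2.634 / 1.03)² = 2.557² = 6.54.
Round up.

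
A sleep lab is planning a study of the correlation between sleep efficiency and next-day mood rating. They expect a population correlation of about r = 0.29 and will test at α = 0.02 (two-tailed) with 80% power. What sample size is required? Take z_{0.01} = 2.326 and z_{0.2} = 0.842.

Fisher's z: C = ½·ln((1+r)/(1−r)) = ½·ln(1.8169) = 0.2986.
n = ((z_{α/2} + z_β)/C)² + 3.
(2.326 + 0.842) / 0.2986 = 3.168 / 0.2986 = 10.610.
n = 10.610² + 3 = 112.56 + 3 = 115.6.
Round up.

n = 116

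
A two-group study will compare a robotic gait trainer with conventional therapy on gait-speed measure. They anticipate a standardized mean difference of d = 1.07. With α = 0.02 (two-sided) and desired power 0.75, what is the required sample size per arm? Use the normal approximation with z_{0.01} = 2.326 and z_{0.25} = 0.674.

For two independent groups with equal n: n = 2·((z_{α/2} + z_β) / d)².
z_{α/2} + z_β = 2.326 + 0.674 = 3.000.
n = 2 × (3.000 / 1.07)² = 2 × 2.804² = 2 × 7.86 = 15.7.
Round up to the next whole participant.

n = 16 per group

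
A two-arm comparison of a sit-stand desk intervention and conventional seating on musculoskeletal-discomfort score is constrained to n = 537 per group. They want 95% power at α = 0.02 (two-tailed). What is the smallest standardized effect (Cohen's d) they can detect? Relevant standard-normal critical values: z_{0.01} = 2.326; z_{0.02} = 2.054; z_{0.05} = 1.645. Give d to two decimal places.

d_min ≈ 0.24

For two independent groups of n = 537 each: d_min = (z_{α/2} + z_β)·√(2/n).
z-sum = 2.326 + 1.645 = 3.971.
d_min = 3.971 × √(2/537) = 3.971 × 0.0610 = 0.242.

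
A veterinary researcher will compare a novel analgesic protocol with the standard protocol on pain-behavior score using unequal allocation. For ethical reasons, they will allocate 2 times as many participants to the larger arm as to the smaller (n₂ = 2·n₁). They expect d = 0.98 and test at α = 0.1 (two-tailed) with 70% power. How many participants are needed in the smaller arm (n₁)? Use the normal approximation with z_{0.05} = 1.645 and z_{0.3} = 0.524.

With allocation ratio k = n₂/n₁ = 2, Var(x̄₁−x̄₂) = σ²(1/n₁ + 1/(k·n₁)) = σ²·(k+1)/(k·n₁).
So n₁ = (1 + 1/k)·((z_{α/2} + z_β)/d)² = 1.500 × (2.169/0.98)².
n₁ = 1.500 × 4.90 = 7.3.
Round up: n₁ = 8, giving n₂ = 2 × 8 = 16.

n₁ = 8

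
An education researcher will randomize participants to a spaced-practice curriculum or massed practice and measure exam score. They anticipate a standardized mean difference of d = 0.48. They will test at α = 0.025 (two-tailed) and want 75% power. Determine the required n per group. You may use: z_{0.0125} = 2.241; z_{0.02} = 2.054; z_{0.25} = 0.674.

n = 74 per group

For two independent groups with equal n: n = 2·((z_{α/2} + z_β) / d)².
z_{α/2} + z_β = 2.241 + 0.674 = 2.915.
n = 2 × (2.915 / 0.48)² = 2 × 6.073² = 2 × 36.88 = 73.8.
Round up to the next whole participant.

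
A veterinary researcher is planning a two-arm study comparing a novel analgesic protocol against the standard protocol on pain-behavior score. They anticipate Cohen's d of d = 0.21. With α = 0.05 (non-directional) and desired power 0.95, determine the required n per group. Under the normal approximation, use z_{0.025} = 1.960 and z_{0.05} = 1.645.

n = 590 per group

For two independent groups with equal n: n = 2·((z_{α/2} + z_β) / d)².
z_{α/2} + z_β = 1.960 + 1.645 = 3.605.
n = 2 × (3.605 / 0.21)² = 2 × 17.167² = 2 × 294.69 = 589.4.
Round up to the next whole participant.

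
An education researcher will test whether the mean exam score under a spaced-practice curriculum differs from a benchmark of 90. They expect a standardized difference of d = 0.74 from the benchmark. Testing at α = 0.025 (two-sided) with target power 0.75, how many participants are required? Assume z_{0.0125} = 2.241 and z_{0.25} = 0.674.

For a one-sample test: n = ((z_{α/2} + z_β) / d)².
z_{α/2} + z_β = 2.241 + 0.674 = 2.915.
n = (2.915 / 0.74)² = 3.939² = 15.52.
Round up.

n = 16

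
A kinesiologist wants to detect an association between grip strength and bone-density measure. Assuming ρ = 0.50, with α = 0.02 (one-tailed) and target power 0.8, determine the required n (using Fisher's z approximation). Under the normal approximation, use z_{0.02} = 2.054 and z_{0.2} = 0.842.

n = 31

Fisher's z: C = ½·ln((1+r)/(1−r)) = ½·ln(3.0000) = 0.5493.
n = ((z_{α} + z_β)/C)² + 3.
(2.054 + 0.842) / 0.5493 = 2.896 / 0.5493 = 5.272.
n = 5.272² + 3 = 27.80 + 3 = 30.8.
Round up.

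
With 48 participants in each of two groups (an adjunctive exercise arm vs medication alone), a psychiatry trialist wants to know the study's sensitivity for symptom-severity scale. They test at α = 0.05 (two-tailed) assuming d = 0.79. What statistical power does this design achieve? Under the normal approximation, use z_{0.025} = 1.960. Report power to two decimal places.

power ≈ 0.97

For two equal groups, power = Φ(d·√(n/2) − z_{α/2}).
d·√(n/2) = 0.79 × √(48/2) = 0.79 × 4.899 = 3.870.
z_β = 3.870 − 1.960 = 1.910.
Power = Φ(1.910) = 0.972.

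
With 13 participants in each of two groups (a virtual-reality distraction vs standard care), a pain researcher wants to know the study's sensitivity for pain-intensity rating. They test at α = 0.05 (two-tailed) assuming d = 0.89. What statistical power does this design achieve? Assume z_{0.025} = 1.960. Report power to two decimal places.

power ≈ 0.62

For two equal groups, power = Φ(d·√(n/2) − z_{α/2}).
d·√(n/2) = 0.89 × √(13/2) = 0.89 × 2.550 = 2.269.
z_β = 2.269 − 1.960 = 0.309.
Power = Φ(0.309) = 0.621.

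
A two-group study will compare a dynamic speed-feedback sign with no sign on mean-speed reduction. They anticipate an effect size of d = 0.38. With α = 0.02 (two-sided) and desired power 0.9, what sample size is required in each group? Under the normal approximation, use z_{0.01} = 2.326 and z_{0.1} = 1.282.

For two independent groups with equal n: n = 2·((z_{α/2} + z_β) / d)².
z_{α/2} + z_β = 2.326 + 1.282 = 3.608.
n = 2 × (3.608 / 0.38)² = 2 × 9.495² = 2 × 90.15 = 180.3.
Round up to the next whole participant.

n = 181 per group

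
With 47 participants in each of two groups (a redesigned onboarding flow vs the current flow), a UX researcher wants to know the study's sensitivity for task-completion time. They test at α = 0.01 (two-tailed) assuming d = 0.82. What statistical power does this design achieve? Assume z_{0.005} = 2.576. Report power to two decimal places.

For two equal groups, power = Φ(d·√(n/2) − z_{α/2}).
d·√(n/2) = 0.82 × √(47/2) = 0.82 × 4.848 = 3.975.
z_β = 3.975 − 2.576 = 1.399.
Power = Φ(1.399) = 0.919.

power ≈ 0.92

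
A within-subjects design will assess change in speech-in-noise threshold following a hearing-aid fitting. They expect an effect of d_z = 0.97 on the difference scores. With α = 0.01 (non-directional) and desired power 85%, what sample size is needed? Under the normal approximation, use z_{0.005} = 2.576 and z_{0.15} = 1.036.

n = 14 pairs

For a paired (one-sample on differences) test: n = ((z_{α/2} + z_β) / d)².
z_{α/2} + z_β = 2.576 + 1.036 = 3.612.
n = (3.612 / 0.97)² = 3.724² = 13.87.
Round up.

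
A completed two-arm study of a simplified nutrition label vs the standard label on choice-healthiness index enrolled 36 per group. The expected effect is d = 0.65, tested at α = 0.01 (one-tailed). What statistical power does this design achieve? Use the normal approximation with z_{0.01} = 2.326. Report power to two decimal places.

power ≈ 0.67

For two equal groups, power = Φ(d·√(n/2) − z_{α}).
d·√(n/2) = 0.65 × √(36/2) = 0.65 × 4.243 = 2.758.
z_β = 2.758 − 2.326 = 0.432.
Power = Φ(0.432) = 0.667.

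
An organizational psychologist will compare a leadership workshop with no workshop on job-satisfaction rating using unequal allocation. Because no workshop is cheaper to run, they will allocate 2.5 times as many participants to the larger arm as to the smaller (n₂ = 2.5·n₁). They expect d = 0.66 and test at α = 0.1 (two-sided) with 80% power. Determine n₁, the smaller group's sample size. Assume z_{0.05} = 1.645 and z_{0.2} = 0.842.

With allocation ratio k = n₂/n₁ = 2.5, Var(x̄₁−x̄₂) = σ²(1/n₁ + 1/(k·n₁)) = σ²·(k+1)/(k·n₁).
So n₁ = (1 + 1/k)·((z_{α/2} + z_β)/d)² = 1.400 × (2.487/0.66)².
n₁ = 1.400 × 14.20 = 19.9.
Round up: n₁ = 20, giving n₂ = 2.5 × 20 = 50.

n₁ = 20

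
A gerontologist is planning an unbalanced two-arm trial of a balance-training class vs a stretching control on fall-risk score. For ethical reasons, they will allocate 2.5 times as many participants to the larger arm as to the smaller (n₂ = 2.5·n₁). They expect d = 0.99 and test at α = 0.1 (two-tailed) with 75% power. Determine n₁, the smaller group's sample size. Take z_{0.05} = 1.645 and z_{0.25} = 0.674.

With allocation ratio k = n₂/n₁ = 2.5, Var(x̄₁−x̄₂) = σ²(1/n₁ + 1/(k·n₁)) = σ²·(k+1)/(k·n₁).
So n₁ = (1 + 1/k)·((z_{α/2} + z_β)/d)² = 1.400 × (2.319/0.99)².
n₁ = 1.400 × 5.49 = 7.7.
Round up: n₁ = 8, giving n₂ = 2.5 × 8 = 20.

n₁ = 8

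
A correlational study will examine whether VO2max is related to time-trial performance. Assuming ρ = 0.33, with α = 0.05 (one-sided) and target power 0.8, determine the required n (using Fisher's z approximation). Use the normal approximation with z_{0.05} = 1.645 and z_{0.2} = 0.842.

Fisher's z: C = ½·ln((1+r)/(1−r)) = ½·ln(1.9851) = 0.3428.
n = ((z_{α} + z_β)/C)² + 3.
(1.645 + 0.842) / 0.3428 = 2.487 / 0.3428 = 7.255.
n = 7.255² + 3 = 52.63 + 3 = 55.6.
Round up.

n = 56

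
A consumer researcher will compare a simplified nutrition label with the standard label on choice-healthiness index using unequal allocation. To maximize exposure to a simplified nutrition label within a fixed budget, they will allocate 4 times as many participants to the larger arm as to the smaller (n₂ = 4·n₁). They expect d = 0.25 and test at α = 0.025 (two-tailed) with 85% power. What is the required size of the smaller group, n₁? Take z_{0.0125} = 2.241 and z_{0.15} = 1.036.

n₁ = 215

With allocation ratio k = n₂/n₁ = 4, Var(x̄₁−x̄₂) = σ²(1/n₁ + 1/(k·n₁)) = σ²·(k+1)/(k·n₁).
So n₁ = (1 + 1/k)·((z_{α/2} + z_β)/d)² = 1.250 × (3.277/0.25)².
n₁ = 1.250 × 171.82 = 214.8.
Round up: n₁ = 215, giving n₂ = 4 × 215 = 860.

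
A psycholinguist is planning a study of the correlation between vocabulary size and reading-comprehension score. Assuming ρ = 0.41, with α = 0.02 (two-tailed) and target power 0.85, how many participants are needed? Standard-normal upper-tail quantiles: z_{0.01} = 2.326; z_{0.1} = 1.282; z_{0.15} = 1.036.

n = 63

Fisher's z: C = ½·ln((1+r)/(1−r)) = ½·ln(2.3898) = 0.4356.
n = ((z_{α/2} + z_β)/C)² + 3.
(2.326 + 1.036) / 0.4356 = 3.362 / 0.4356 = 7.718.
n = 7.718² + 3 = 59.57 + 3 = 62.6.
Round up.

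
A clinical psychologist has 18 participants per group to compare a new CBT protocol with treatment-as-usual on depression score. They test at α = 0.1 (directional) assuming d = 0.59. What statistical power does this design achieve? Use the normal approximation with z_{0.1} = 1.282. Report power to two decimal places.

power ≈ 0.69

For two equal groups, power = Φ(d·√(n/2) − z_{α}).
d·√(n/2) = 0.59 × √(18/2) = 0.59 × 3.000 = 1.770.
z_β = 1.770 − 1.282 = 0.488.
Power = Φ(0.488) = 0.687.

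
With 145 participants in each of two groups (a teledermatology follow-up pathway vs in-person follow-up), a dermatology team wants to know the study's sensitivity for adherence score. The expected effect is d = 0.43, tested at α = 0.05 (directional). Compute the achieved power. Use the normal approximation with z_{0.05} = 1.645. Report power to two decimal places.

power ≈ 0.98

For two equal groups, power = Φ(d·√(n/2) − z_{α}).
d·√(n/2) = 0.43 × √(145/2) = 0.43 × 8.515 = 3.661.
z_β = 3.661 − 1.645 = 2.016.
Power = Φ(2.016) = 0.978.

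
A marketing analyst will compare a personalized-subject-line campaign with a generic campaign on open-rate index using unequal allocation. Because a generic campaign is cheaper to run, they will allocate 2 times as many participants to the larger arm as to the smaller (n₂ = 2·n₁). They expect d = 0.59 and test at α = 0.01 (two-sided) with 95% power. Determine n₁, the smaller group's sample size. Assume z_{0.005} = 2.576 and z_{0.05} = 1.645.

With allocation ratio k = n₂/n₁ = 2, Var(x̄₁−x̄₂) = σ²(1/n₁ + 1/(k·n₁)) = σ²·(k+1)/(k·n₁).
So n₁ = (1 + 1/k)·((z_{α/2} + z_β)/d)² = 1.500 × (4.221/0.59)².
n₁ = 1.500 × 51.18 = 76.8.
Round up: n₁ = 77, giving n₂ = 2 × 77 = 154.

n₁ = 77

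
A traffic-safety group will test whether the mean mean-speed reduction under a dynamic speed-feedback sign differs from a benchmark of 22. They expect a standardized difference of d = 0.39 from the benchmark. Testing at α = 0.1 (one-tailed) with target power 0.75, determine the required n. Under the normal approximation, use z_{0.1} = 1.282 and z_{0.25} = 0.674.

For a one-sample test: n = ((z_{α} + z_β) / d)².
z_{α} + z_β = 1.282 + 0.674 = 1.956.
n = (1.956 / 0.39)² = 5.015² = 25.15.
Round up.

n = 26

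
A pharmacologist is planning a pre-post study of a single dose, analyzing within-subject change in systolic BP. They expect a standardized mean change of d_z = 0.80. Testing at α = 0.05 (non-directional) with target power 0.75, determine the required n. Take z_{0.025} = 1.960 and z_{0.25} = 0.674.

For a paired (one-sample on differences) test: n = ((z_{α/2} + z_β) / d)².
z_{α/2} + z_β = 1.960 + 0.674 = 2.634.
n = (2.634 / 0.80)² = 3.292² = 10.84.
Round up.

n = 11 pairs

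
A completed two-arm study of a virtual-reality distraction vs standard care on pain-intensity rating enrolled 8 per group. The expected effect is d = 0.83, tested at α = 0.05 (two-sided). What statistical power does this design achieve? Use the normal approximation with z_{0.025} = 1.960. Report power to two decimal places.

For two equal groups, power = Φ(d·√(n/2) − z_{α/2}).
d·√(n/2) = 0.83 × √(8/2) = 0.83 × 2.000 = 1.660.
z_β = 1.660 − 1.960 = -0.300.
Power = Φ(-0.300) = 0.382.

power ≈ 0.38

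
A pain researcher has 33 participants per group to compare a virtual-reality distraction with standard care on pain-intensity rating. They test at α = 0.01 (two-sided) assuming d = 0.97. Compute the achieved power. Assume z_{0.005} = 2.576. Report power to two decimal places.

For two equal groups, power = Φ(d·√(n/2) − z_{α/2}).
d·√(n/2) = 0.97 × √(33/2) = 0.97 × 4.062 = 3.940.
z_β = 3.940 − 2.576 = 1.364.
Power = Φ(1.364) = 0.914.

power ≈ 0.91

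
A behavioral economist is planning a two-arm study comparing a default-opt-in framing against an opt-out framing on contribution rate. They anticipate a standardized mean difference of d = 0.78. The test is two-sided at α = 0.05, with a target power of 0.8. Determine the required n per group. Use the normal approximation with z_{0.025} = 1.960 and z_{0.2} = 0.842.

For two independent groups with equal n: n = 2·((z_{α/2} + z_β) / d)².
z_{α/2} + z_β = 1.960 + 0.842 = 2.802.
n = 2 × (2.802 / 0.78)² = 2 × 3.592² = 2 × 12.90 = 25.8.
Round up to the next whole participant.

n = 26 per group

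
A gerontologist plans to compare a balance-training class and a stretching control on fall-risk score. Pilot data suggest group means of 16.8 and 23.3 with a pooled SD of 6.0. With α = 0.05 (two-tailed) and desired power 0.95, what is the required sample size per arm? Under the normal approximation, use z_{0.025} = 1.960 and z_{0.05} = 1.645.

n = 23 per group

Cohen's d = |M₁ − M₂| / SD_pooled = |16.8 − 23.3| / 6.0 = 6.5 / 6.0 = 1.083.
For two independent groups with equal n: n = 2·((z_{α/2} + z_β) / d)².
z_{α/2} + z_β = 1.960 + 1.645 = 3.605.
n = 2 × (3.605 / 1.083)² = 2 × 3.329² = 2 × 11.08 = 22.2.
Round up to the next whole participant.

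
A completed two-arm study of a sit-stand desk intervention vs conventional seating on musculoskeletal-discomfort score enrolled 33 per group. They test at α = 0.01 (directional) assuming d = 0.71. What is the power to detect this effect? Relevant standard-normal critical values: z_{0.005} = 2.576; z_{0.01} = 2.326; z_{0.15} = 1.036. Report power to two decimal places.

For two equal groups, power = Φ(d·√(n/2) − z_{α}).
d·√(n/2) = 0.71 × √(33/2) = 0.71 × 4.062 = 2.884.
z_β = 2.884 − 2.326 = 0.558.
Power = Φ(0.558) = 0.712.

power ≈ 0.71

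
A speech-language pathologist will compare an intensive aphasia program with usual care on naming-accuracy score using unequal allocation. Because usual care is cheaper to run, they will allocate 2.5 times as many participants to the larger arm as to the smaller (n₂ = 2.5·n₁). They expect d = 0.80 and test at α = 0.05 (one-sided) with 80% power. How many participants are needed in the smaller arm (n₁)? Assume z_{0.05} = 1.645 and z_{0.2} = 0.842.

With allocation ratio k = n₂/n₁ = 2.5, Var(x̄₁−x̄₂) = σ²(1/n₁ + 1/(k·n₁)) = σ²·(k+1)/(k·n₁).
So n₁ = (1 + 1/k)·((z_{α} + z_β)/d)² = 1.400 × (2.487/0.80)².
n₁ = 1.400 × 9.66 = 13.5.
Round up: n₁ = 14, giving n₂ = 2.5 × 14 = 35.

n₁ = 14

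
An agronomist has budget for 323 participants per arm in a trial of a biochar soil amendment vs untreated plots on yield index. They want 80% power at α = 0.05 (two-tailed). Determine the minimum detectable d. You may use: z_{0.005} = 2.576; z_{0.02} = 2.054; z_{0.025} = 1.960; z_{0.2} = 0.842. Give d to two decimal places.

For two independent groups of n = 323 each: d_min = (z_{α/2} + z_β)·√(2/n).
z-sum = 1.960 + 0.842 = 2.802.
d_min = 2.802 × √(2/323) = 2.802 × 0.0787 = 0.220.

d_min ≈ 0.22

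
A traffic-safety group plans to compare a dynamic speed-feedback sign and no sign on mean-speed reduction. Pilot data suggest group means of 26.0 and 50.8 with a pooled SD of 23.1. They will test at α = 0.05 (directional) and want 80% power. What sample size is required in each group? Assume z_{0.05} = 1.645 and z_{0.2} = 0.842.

Cohen's d = |M₁ − M₂| / SD_pooled = |26.0 − 50.8| / 23.1 = 24.8 / 23.1 = 1.074.
For two independent groups with equal n: n = 2·((z_{α} + z_β) / d)².
z_{α} + z_β = 1.645 + 0.842 = 2.487.
n = 2 × (2.487 / 1.074)² = 2 × 2.316² = 2 × 5.36 = 10.7.
Round up to the next whole participant.

n = 11 per group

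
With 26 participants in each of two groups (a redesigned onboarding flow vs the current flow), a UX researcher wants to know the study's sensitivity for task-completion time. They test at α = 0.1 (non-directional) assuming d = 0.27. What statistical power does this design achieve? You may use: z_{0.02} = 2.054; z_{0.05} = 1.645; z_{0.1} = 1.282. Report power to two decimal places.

For two equal groups, power = Φ(d·√(n/2) − z_{α/2}).
d·√(n/2) = 0.27 × √(26/2) = 0.27 × 3.606 = 0.973.
z_β = 0.973 − 1.645 = -0.672.
Power = Φ(-0.672) = 0.251.

power ≈ 0.25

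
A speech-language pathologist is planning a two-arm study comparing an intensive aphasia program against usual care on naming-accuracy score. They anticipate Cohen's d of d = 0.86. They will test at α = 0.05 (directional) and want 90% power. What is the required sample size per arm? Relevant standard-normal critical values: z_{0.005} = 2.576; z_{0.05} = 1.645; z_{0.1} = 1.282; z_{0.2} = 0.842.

n = 24 per group

For two independent groups with equal n: n = 2·((z_{α} + z_β) / d)².
z_{α} + z_β = 1.645 + 1.282 = 2.927.
n = 2 × (2.927 / 0.86)² = 2 × 3.403² = 2 × 11.58 = 23.2.
Round up to the next whole participant.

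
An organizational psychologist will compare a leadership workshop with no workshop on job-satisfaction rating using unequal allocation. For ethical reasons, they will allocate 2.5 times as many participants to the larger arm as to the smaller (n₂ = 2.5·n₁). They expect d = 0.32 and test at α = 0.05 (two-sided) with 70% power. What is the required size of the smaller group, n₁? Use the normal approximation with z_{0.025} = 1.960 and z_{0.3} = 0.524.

n₁ = 85

With allocation ratio k = n₂/n₁ = 2.5, Var(x̄₁−x̄₂) = σ²(1/n₁ + 1/(k·n₁)) = σ²·(k+1)/(k·n₁).
So n₁ = (1 + 1/k)·((z_{α/2} + z_β)/d)² = 1.400 × (2.484/0.32)².
n₁ = 1.400 × 60.26 = 84.4.
Round up: n₁ = 85, giving n₂ = ⌈2.5 × 85⌉ = ⌈212.5⌉ = 213.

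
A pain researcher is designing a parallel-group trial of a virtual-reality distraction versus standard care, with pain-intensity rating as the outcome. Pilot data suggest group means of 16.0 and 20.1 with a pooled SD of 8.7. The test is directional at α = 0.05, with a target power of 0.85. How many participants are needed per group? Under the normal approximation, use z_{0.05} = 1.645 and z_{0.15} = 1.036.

n = 65 per group

Cohen's d = |M₁ − M₂| / SD_pooled = |16.0 − 20.1| / 8.7 = 4.1 / 8.7 = 0.471.
For two independent groups with equal n: n = 2·((z_{α} + z_β) / d)².
z_{α} + z_β = 1.645 + 1.036 = 2.681.
n = 2 × (2.681 / 0.471)² = 2 × 5.692² = 2 × 32.40 = 64.8.
Round up to the next whole participant.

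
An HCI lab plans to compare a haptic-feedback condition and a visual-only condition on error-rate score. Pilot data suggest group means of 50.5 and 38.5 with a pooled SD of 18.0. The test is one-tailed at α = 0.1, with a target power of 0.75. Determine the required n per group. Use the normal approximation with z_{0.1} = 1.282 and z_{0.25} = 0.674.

Cohen's d = |M₁ − M₂| / SD_pooled = |50.5 − 38.5| / 18.0 = 12.0 / 18.0 = 0.667.
For two independent groups with equal n: n = 2·((z_{α} + z_β) / d)².
z_{α} + z_β = 1.282 + 0.674 = 1.956.
n = 2 × (1.956 / 0.667)² = 2 × 2.933² = 2 × 8.60 = 17.2.
Round up to the next whole participant.

n = 18 per group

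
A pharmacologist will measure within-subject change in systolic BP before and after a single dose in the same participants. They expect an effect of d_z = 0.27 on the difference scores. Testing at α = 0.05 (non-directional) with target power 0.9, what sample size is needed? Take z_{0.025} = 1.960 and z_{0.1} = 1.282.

For a paired (one-sample on differences) test: n = ((z_{α/2} + z_β) / d)².
z_{α/2} + z_β = 1.960 + 1.282 = 3.242.
n = (3.242 / 0.27)² = 12.007² = 144.18.
Round up.

n = 145 pairs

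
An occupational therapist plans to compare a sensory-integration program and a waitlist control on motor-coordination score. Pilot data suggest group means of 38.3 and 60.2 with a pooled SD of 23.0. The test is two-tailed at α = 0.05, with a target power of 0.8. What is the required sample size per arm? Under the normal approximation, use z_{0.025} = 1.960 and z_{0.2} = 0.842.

Cohen's d = |M₁ − M₂| / SD_pooled = |38.3 − 60.2| / 23.0 = 21.9 / 23.0 = 0.952.
For two independent groups with equal n: n = 2·((z_{α/2} + z_β) / d)².
z_{α/2} + z_β = 1.960 + 0.842 = 2.802.
n = 2 × (2.802 / 0.952)² = 2 × 2.943² = 2 × 8.66 = 17.3.
Round up to the next whole participant.

n = 18 per group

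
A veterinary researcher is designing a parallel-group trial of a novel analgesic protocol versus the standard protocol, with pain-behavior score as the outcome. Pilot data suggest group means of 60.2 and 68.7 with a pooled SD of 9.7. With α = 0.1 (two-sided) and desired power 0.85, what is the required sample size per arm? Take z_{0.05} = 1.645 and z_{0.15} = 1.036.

Cohen's d = |M₁ − M₂| / SD_pooled = |60.2 − 68.7| / 9.7 = 8.5 / 9.7 = 0.876.
For two independent groups with equal n: n = 2·((z_{α/2} + z_β) / d)².
z_{α/2} + z_β = 1.645 + 1.036 = 2.681.
n = 2 × (2.681 / 0.876)² = 2 × 3.061² = 2 × 9.37 = 18.7.
Round up to the next whole participant.

n = 19 per group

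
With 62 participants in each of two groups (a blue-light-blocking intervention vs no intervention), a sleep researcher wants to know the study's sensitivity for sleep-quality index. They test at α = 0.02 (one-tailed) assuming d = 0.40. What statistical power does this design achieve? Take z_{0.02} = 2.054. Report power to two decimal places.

For two equal groups, power = Φ(d·√(n/2) − z_{α}).
d·√(n/2) = 0.40 × √(62/2) = 0.40 × 5.568 = 2.227.
z_β = 2.227 − 2.054 = 0.173.
Power = Φ(0.173) = 0.569.

power ≈ 0.57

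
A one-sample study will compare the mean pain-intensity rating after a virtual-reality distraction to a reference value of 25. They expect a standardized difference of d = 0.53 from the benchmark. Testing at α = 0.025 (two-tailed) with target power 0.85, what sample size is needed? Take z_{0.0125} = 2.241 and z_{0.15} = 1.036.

For a one-sample test: n = ((z_{α/2} + z_β) / d)².
z_{α/2} + z_β = 2.241 + 1.036 = 3.277.
n = (3.277 / 0.53)² = 6.183² = 38.23.
Round up.

n = 39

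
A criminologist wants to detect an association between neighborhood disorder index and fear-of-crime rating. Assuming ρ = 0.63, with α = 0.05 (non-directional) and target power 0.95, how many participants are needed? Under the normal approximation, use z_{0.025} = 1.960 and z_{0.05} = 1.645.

n = 27

Fisher's z: C = ½·ln((1+r)/(1−r)) = ½·ln(4.4054) = 0.7414.
n = ((z_{α/2} + z_β)/C)² + 3.
(1.960 + 1.645) / 0.7414 = 3.605 / 0.7414 = 4.862.
n = 4.862² + 3 = 23.64 + 3 = 26.6.
Round up.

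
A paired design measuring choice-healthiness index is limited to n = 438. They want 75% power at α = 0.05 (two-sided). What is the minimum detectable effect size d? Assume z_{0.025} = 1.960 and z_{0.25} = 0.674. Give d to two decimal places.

d_min ≈ 0.13

For a single sample (or paired design) of n = 438: d_min = (z_{α/2} + z_β)/√n.
z-sum = 1.960 + 0.674 = 2.634.
d_min = 2.634 / √438 = 2.634 / 20.928 = 0.126.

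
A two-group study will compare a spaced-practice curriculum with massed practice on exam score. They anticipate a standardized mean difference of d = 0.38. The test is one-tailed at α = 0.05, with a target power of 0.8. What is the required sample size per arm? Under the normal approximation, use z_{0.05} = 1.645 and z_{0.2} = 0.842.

For two independent groups with equal n: n = 2·((z_{α} + z_β) / d)².
z_{α} + z_β = 1.645 + 0.842 = 2.487.
n = 2 × (2.487 / 0.38)² = 2 × 6.545² = 2 × 42.83 = 85.7.
Round up to the next whole participant.

n = 86 per group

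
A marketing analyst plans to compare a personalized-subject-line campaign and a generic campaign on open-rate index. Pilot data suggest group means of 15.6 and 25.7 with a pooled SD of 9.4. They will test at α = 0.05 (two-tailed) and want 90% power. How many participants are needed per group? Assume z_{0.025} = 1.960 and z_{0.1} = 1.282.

n = 19 per group

Cohen's d = |M₁ − M₂| / SD_pooled = |15.6 − 25.7| / 9.4 = 10.1 / 9.4 = 1.074.
For two independent groups with equal n: n = 2·((z_{α/2} + z_β) / d)².
z_{α/2} + z_β = 1.960 + 1.282 = 3.242.
n = 2 × (3.242 / 1.074)² = 2 × 3.019² = 2 × 9.11 = 18.2.
Round up to the next whole participant.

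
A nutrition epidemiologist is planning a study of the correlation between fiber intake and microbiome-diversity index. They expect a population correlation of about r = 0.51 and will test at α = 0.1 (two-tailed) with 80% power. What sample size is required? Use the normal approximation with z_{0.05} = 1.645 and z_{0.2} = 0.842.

Fisher's z: C = ½·ln((1+r)/(1−r)) = ½·ln(3.0816) = 0.5627.
n = ((z_{α/2} + z_β)/C)² + 3.
(1.645 + 0.842) / 0.5627 = 2.487 / 0.5627 = 4.420.
n = 4.420² + 3 = 19.53 + 3 = 22.5.
Round up.

n = 23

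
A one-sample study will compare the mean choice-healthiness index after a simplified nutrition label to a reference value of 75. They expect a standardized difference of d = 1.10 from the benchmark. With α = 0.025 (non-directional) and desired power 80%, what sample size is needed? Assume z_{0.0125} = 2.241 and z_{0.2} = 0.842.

For a one-sample test: n = ((z_{α/2} + z_β) / d)².
z_{α/2} + z_β = 2.241 + 0.842 = 3.083.
n = (3.083 / 1.10)² = 2.803² = 7.86.
Round up.

n = 8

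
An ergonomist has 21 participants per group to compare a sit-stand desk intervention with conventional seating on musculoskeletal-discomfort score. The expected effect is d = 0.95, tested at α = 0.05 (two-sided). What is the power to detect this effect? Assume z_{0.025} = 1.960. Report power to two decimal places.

power ≈ 0.87

For two equal groups, power = Φ(d·√(n/2) − z_{α/2}).
d·√(n/2) = 0.95 × √(21/2) = 0.95 × 3.240 = 3.078.
z_β = 3.078 − 1.960 = 1.118.
Power = Φ(1.118) = 0.868.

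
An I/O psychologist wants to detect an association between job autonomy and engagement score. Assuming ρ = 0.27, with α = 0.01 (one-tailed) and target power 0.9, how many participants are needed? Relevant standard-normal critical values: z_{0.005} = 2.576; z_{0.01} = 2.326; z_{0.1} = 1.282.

Fisher's z: C = ½·ln((1+r)/(1−r)) = ½·ln(1.7397) = 0.2769.
n = ((z_{α} + z_β)/C)² + 3.
(2.326 + 1.282) / 0.2769 = 3.608 / 0.2769 = 13.030.
n = 13.030² + 3 = 169.78 + 3 = 172.8.
Round up.

n = 173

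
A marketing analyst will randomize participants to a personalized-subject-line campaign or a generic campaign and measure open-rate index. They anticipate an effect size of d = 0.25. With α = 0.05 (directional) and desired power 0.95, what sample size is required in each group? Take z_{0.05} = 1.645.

For two independent groups with equal n: n = 2·((z_{α} + z_β) / d)².
z_{α} + z_β = 1.645 + 1.645 = 3.290.
n = 2 × (3.290 / 0.25)² = 2 × 13.160² = 2 × 173.19 = 346.4.
Round up to the next whole participant.

n = 347 per group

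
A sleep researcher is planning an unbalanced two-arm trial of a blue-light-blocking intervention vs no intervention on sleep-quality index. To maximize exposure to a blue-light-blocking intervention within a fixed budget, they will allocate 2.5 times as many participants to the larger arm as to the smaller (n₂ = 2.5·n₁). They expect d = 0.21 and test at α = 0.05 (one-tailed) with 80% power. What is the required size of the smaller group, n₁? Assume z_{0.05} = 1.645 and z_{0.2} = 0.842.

n₁ = 197

With allocation ratio k = n₂/n₁ = 2.5, Var(x̄₁−x̄₂) = σ²(1/n₁ + 1/(k·n₁)) = σ²·(k+1)/(k·n₁).
So n₁ = (1 + 1/k)·((z_{α} + z_β)/d)² = 1.400 × (2.487/0.21)².
n₁ = 1.400 × 140.25 = 196.4.
Round up: n₁ = 197, giving n₂ = ⌈2.5 × 197⌉ = ⌈492.5⌉ = 493.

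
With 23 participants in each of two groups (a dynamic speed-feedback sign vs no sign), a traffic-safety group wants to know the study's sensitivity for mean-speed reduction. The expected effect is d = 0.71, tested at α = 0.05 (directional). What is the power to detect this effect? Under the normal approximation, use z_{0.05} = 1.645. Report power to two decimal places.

power ≈ 0.78

For two equal groups, power = Φ(d·√(n/2) − z_{α}).
d·√(n/2) = 0.71 × √(23/2) = 0.71 × 3.391 = 2.408.
z_β = 2.408 − 1.645 = 0.763.
Power = Φ(0.763) = 0.777.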